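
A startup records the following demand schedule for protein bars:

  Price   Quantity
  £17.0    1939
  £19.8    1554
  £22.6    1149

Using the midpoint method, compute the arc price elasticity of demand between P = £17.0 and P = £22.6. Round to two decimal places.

At P = 17.0, Q = 1939; at P = 22.6, Q = 1149.
ΔQ = -790, ΔP = 5.6. Midpoints: P̄ = 19.80, Q̄ = 1544.0.
ε = (ΔQ/ΔP)(P̄/Q̄) = (-790/5.6)(19.80/1544.0).

-1.81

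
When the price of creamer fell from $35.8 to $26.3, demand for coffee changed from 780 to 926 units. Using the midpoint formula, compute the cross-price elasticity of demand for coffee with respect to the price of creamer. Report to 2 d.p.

-0.56

ΔQ_x = 926 − 780 = 146; ΔP_y = 26.3 − 35.8 = -9.5.
Midpoints: P̄_y = 31.05, Q̄_x = 853.0.
ε_xy = (ΔQ_x/ΔP_y)(P̄_y/Q̄_x) = (146/-9.5)(31.05/853.0).
ε_xy < 0, so the goods are complements.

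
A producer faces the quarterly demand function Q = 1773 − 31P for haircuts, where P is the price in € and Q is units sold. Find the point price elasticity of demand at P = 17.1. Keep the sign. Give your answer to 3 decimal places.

At P = 17.1, Q = 1242.900.
dQ/dP = −31.
ε = (dQ/dP)(P/Q) = (-31)(17.1/1242.900).

-0.427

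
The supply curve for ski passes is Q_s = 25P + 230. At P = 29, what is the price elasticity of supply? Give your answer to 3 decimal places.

0.759

At P = 29, Q_s = 955.
dQ_s/dP = 25.
ε_s = (dQ_s/dP)(P/Q_s) = (25)(29/955).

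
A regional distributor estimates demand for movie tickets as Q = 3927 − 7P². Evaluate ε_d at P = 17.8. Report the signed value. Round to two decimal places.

-2.60

At P = 17.8, Q = 1709.120.
dQ/dP = −14P = -249.200.
ε = (dQ/dP)(P/Q) = (-249.200)(17.8/1709.120).
|ε| > 1, so demand is elastic at this price.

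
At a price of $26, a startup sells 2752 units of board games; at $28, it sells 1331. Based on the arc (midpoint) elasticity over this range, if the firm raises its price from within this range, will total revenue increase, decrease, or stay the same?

decrease

Arc ε = (-1421/2)(27.00/2041.5) ≈ -9.397.
|ε| = 9.40 > 1, so demand is elastic. A price rise therefore reduces total revenue.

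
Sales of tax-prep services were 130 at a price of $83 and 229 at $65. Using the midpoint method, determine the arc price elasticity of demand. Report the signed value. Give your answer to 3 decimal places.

ΔQ = 229 − 130 = 99; ΔP = 65 − 83 = -18.
Midpoints: P̄ = 74.00, Q̄ = 179.5.
ε = (ΔQ/ΔP)(P̄/Q̄) = (99/-18)(74.00/179.5).

-2.267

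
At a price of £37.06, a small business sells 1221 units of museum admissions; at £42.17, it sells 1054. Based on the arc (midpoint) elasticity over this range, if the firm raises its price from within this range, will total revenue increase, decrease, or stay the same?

Arc ε = (-167/5.11)(39.62/1137.5) ≈ -1.138.
|ε| = 1.14 > 1, so demand is elastic. A price rise therefore reduces total revenue.

decrease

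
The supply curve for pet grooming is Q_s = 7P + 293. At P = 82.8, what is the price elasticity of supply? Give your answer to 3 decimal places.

0.664

At P = 82.8, Q_s = 872.60.
dQ_s/dP = 7.
ε_s = (dQ_s/dP)(P/Q_s) = (7)(82.8/872.60).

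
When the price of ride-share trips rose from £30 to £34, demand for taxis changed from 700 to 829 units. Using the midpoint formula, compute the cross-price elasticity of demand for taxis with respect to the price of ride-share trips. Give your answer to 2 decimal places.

1.35

ΔQ_x = 829 − 700 = 129; ΔP_y = 34 − 30 = 4.
Midpoints: P̄_y = 32.00, Q̄_x = 764.5.
ε_xy = (ΔQ_x/ΔP_y)(P̄_y/Q̄_x) = (129/4)(32.00/764.5).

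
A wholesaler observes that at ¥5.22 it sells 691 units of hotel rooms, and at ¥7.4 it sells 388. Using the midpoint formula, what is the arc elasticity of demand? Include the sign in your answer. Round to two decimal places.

ΔQ = 388 − 691 = -303; ΔP = 7.4 − 5.22 = 2.18.
Midpoints: P̄ = 6.31, Q̄ = 539.5.
ε = (ΔQ/ΔP)(P̄/Q̄) = (-303/2.18)(6.31/539.5).

-1.63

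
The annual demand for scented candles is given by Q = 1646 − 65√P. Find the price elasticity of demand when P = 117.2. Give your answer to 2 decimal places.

-0.37

At P = 117.2, Q = 942.317.
dQ/dP = −65/(2√P) = -3.002.
ε = (dQ/dP)(P/Q) = (-3.002)(117.2/942.317).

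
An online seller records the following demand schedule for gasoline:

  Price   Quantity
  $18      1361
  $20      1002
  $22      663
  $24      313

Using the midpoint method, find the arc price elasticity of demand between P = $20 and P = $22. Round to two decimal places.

At P = 20, Q = 1002; at P = 22, Q = 663.
ΔQ = -339, ΔP = 2. Midpoints: P̄ = 21.00, Q̄ = 832.5.
ε = (ΔQ/ΔP)(P̄/Q̄) = (-339/2)(21.00/832.5).

-4.28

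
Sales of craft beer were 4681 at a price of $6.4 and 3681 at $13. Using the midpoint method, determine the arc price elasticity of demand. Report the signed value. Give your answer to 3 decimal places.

ΔQ = 3681 − 4681 = -1000; ΔP = 13 − 6.4 = 6.6.
Midpoints: P̄ = 9.70, Q̄ = 4181.0.
ε = (ΔQ/ΔP)(P̄/Q̄) = (-1000/6.6)(9.70/4181.0).

-0.352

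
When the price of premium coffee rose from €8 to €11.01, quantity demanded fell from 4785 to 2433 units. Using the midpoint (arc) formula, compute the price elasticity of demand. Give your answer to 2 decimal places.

ΔQ = 2433 − 4785 = -2352; ΔP = 11.01 − 8 = 3.01.
Midpoints: P̄ = 9.50, Q̄ = 3609.0.
ε = (ΔQ/ΔP)(P̄/Q̄) = (-2352/3.01)(9.50/3609.0).

-2.06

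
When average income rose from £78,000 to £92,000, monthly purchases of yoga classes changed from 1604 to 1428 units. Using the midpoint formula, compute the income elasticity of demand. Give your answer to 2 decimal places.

-0.70

ΔQ = -176, ΔI = 14000. Midpoints: Ī = 85,000, Q̄ = 1516.0.
ε_I = (ΔQ/ΔI)(Ī/Q̄) = (-176/14000)(85000/1516.0).
ε_I < 0, so the good is inferior.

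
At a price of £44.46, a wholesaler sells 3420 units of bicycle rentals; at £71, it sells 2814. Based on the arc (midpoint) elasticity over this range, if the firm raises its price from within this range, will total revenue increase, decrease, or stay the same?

Arc ε = (-606/26.54)(57.73/3117.0) ≈ -0.423.
|ε| = 0.42 < 1, so demand is inelastic. A price rise therefore raises total revenue.

increase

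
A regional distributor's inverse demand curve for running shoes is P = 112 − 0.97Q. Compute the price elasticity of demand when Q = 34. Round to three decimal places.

At Q = 34, P = 112 − 0.97(34) = 79.02.
dP/dQ = −0.97, so dQ/dP = 1/(−0.97) = -1.031.
ε = (dQ/dP)(P/Q) = (-1.031)(79.02/34).

-2.396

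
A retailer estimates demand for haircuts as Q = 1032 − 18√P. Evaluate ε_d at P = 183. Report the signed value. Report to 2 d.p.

-0.15

At P = 183, Q = 788.501.
dQ/dP = −18/(2√P) = -0.665.
ε = (dQ/dP)(P/Q) = (-0.665)(183/788.501).
|ε| < 1, so demand is inelastic at this price.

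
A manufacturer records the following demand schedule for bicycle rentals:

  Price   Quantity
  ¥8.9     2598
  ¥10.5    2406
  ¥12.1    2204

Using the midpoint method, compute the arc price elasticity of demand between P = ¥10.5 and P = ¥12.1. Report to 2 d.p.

At P = 10.5, Q = 2406; at P = 12.1, Q = 2204.
ΔQ = -202, ΔP = 1.6. Midpoints: P̄ = 11.30, Q̄ = 2305.0.
ε = (ΔQ/ΔP)(P̄/Q̄) = (-202/1.6)(11.30/2305.0).

-0.62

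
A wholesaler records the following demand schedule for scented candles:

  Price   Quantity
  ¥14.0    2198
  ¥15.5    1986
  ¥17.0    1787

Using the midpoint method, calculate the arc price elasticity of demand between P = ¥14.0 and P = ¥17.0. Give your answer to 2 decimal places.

At P = 14.0, Q = 2198; at P = 17.0, Q = 1787.
ΔQ = -411, ΔP = 3.0. Midpoints: P̄ = 15.50, Q̄ = 1992.5.
ε = (ΔQ/ΔP)(P̄/Q̄) = (-411/3.0)(15.50/1992.5).

-1.07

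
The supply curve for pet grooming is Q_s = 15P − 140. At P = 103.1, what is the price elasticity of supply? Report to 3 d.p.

1.100

At P = 103.1, Q_s = 1406.50.
dQ_s/dP = 15.
ε_s = (dQ_s/dP)(P/Q_s) = (15)(103.1/1406.50).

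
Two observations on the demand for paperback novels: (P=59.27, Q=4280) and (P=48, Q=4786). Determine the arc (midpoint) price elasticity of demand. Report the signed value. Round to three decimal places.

-0.531

ΔQ = 4786 − 4280 = 506; ΔP = 48 − 59.27 = -11.27.
Midpoints: P̄ = 53.64, Q̄ = 4533.0.
ε = (ΔQ/ΔP)(P̄/Q̄) = (506/-11.27)(53.64/4533.0).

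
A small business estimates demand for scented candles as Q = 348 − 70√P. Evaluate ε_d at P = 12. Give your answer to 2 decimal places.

-1.15

At P = 12, Q = 105.513.
dQ/dP = −70/(2√P) = -10.104.
ε = (dQ/dP)(P/Q) = (-10.104)(12/105.513).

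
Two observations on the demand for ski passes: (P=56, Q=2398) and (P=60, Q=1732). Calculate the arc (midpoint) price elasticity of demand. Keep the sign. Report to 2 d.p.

-4.68

ΔQ = 1732 − 2398 = -666; ΔP = 60 − 56 = 4.
Midpoints: P̄ = 58.00, Q̄ = 2065.0.
ε = (ΔQ/ΔP)(P̄/Q̄) = (-666/4)(58.00/2065.0).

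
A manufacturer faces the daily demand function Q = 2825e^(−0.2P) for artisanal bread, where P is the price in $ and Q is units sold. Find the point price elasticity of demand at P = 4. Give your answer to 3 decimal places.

-0.800

At P = 4, Q = 1269.354.
dQ/dP = −0.2·2825e^(−0.2P) = −0.2Q = -253.871.
ε = (dQ/dP)(P/Q) = (-253.871)(4/1269.354).
|ε| < 1, so demand is inelastic at this price.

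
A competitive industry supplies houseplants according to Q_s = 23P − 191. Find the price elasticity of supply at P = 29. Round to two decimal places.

1.40

At P = 29, Q_s = 476.
dQ_s/dP = 23.
ε_s = (dQ_s/dP)(P/Q_s) = (23)(29/476).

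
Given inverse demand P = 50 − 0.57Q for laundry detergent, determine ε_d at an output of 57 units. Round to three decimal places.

At Q = 57, P = 50 − 0.57(57) = 17.51.
dP/dQ = −0.57, so dQ/dP = 1/(−0.57) = -1.754.
ε = (dQ/dP)(P/Q) = (-1.754)(17.51/57).

-0.539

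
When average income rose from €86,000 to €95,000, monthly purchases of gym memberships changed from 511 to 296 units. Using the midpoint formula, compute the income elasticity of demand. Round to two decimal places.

ΔQ = -215, ΔI = 9000. Midpoints: Ī = 90,500, Q̄ = 403.5.
ε_I = (ΔQ/ΔI)(Ī/Q̄) = (-215/9000)(90500/403.5).

-5.36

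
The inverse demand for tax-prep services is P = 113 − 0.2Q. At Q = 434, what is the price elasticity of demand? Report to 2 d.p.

At Q = 434, P = 113 − 0.2(434) = 26.20.
dP/dQ = −0.2, so dQ/dP = 1/(−0.2) = -5.000.
ε = (dQ/dP)(P/Q) = (-5.000)(26.20/434).

-0.30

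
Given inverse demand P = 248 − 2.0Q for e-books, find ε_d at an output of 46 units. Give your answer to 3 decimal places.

-1.696

At Q = 46, P = 248 − 2.0(46) = 156.00.
dP/dQ = −2.0, so dQ/dP = 1/(−2.0) = -0.500.
ε = (dQ/dP)(P/Q) = (-0.500)(156.00/46).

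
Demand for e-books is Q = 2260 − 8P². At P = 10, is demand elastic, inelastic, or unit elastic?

elastic

Q = 1460, dQ/dP = -160.
ε = (dQ/dP)(P/Q) ≈ -1.096.
|ε| = 1.10 > 1.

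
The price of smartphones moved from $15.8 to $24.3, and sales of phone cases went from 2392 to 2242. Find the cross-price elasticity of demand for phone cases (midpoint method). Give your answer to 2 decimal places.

ΔQ_x = 2242 − 2392 = -150; ΔP_y = 24.3 − 15.8 = 8.5.
Midpoints: P̄_y = 20.05, Q̄_x = 2317.0.
ε_xy = (ΔQ_x/ΔP_y)(P̄_y/Q̄_x) = (-150/8.5)(20.05/2317.0).

-0.15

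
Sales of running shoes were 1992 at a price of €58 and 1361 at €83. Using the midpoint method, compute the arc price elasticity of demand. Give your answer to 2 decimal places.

-1.06

ΔQ = 1361 − 1992 = -631; ΔP = 83 − 58 = 25.
Midpoints: P̄ = 70.50, Q̄ = 1676.5.
ε = (ΔQ/ΔP)(P̄/Q̄) = (-631/25)(70.50/1676.5).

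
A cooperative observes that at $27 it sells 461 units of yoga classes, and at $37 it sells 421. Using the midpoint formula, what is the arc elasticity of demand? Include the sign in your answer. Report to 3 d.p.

-0.290

ΔQ = 421 − 461 = -40; ΔP = 37 − 27 = 10.
Midpoints: P̄ = 32.00, Q̄ = 441.0.
ε = (ΔQ/ΔP)(P̄/Q̄) = (-40/10)(32.00/441.0).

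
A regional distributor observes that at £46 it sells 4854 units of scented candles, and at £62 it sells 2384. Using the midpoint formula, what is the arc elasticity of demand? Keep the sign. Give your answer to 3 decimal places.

ΔQ = 2384 − 4854 = -2470; ΔP = 62 − 46 = 16.
Midpoints: P̄ = 54.00, Q̄ = 3619.0.
ε = (ΔQ/ΔP)(P̄/Q̄) = (-2470/16)(54.00/3619.0).

-2.303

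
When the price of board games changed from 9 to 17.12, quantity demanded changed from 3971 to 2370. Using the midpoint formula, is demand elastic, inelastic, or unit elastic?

inelastic

Arc ε ≈ -0.812.
|ε| = 0.81 < 1.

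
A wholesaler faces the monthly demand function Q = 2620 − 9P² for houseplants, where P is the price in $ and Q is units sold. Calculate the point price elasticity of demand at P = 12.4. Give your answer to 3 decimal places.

At P = 12.4, Q = 1236.160.
dQ/dP = −18P = -223.200.
ε = (dQ/dP)(P/Q) = (-223.200)(12.4/1236.160).

-2.239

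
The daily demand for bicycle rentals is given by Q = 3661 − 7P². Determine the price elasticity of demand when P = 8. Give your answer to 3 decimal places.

-0.279

At P = 8, Q = 3213.
dQ/dP = −14P = -112.
ε = (dQ/dP)(P/Q) = (-112)(8/3213).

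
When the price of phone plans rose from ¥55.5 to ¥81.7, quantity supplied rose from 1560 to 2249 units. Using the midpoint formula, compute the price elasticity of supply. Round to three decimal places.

ΔQ = 2249 − 1560 = 689; ΔP = 81.7 − 55.5 = 26.2.
Midpoints: P̄ = 68.60, Q̄ = 1904.5.
ε_s = (ΔQ/ΔP)(P̄/Q̄) = (689/26.2)(68.60/1904.5).

0.947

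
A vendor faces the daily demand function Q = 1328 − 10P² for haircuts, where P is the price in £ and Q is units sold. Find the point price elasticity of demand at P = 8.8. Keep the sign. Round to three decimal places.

-2.798

At P = 8.8, Q = 553.600.
dQ/dP = −20P = -176.
ε = (dQ/dP)(P/Q) = (-176)(8.8/553.600).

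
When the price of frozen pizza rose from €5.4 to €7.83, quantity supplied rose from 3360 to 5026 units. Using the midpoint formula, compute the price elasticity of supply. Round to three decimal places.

ΔQ = 5026 − 3360 = 1666; ΔP = 7.83 − 5.4 = 2.43.
Midpoints: P̄ = 6.62, Q̄ = 4193.0.
ε_s = (ΔQ/ΔP)(P̄/Q̄) = (1666/2.43)(6.62/4193.0).

1.082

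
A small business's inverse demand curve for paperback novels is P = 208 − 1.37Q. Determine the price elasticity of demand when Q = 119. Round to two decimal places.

-0.28

At Q = 119, P = 208 − 1.37(119) = 44.97.
dP/dQ = −1.37, so dQ/dP = 1/(−1.37) = -0.730.
ε = (dQ/dP)(P/Q) = (-0.730)(44.97/119).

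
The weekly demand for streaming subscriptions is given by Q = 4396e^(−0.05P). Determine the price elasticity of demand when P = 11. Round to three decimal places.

-0.550

At P = 11, Q = 2536.271.
dQ/dP = −0.05·4396e^(−0.05P) = −0.05Q = -126.814.
ε = (dQ/dP)(P/Q) = (-126.814)(11/2536.271).
|ε| < 1, so demand is inelastic at this price.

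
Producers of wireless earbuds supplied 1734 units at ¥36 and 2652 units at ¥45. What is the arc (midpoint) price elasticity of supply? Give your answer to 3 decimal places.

1.884

ΔQ = 2652 − 1734 = 918; ΔP = 45 − 36 = 9.
Midpoints: P̄ = 40.50, Q̄ = 2193.0.
ε_s = (ΔQ/ΔP)(P̄/Q̄) = (918/9)(40.50/2193.0).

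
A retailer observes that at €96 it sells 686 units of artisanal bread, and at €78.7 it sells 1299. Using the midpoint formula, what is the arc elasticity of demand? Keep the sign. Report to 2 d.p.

-3.12

ΔQ = 1299 − 686 = 613; ΔP = 78.7 − 96 = -17.3.
Midpoints: P̄ = 87.35, Q̄ = 992.5.
ε = (ΔQ/ΔP)(P̄/Q̄) = (613/-17.3)(87.35/992.5).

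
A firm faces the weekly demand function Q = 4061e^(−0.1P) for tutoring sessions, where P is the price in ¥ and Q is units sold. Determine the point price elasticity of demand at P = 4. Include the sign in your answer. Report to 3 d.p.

At P = 4, Q = 2722.170.
dQ/dP = −0.1·4061e^(−0.1P) = −0.1Q = -272.217.
ε = (dQ/dP)(P/Q) = (-272.217)(4/2722.170).
|ε| < 1, so demand is inelastic at this price.

-0.400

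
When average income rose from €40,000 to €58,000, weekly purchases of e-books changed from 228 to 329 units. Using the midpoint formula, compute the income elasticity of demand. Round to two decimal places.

0.99

ΔQ = 101, ΔI = 18000. Midpoints: Ī = 49,000, Q̄ = 278.5.
ε_I = (ΔQ/ΔI)(Ī/Q̄) = (101/18000)(49000/278.5).
ε_I > 0, so the good is normal.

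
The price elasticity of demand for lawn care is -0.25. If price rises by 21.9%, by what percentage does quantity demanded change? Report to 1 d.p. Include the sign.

-5.5%

%ΔQ ≈ ε × %ΔP = (-0.25)(21.9%) = -5.47%.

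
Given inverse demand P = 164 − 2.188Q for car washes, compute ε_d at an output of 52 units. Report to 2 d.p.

-0.44

At Q = 52, P = 164 − 2.188(52) = 50.22.
dP/dQ = −2.188, so dQ/dP = 1/(−2.188) = -0.457.
ε = (dQ/dP)(P/Q) = (-0.457)(50.22/52).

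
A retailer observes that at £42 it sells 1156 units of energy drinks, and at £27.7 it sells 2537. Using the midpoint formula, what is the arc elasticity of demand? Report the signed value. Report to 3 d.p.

-1.823

ΔQ = 2537 − 1156 = 1381; ΔP = 27.7 − 42 = -14.3.
Midpoints: P̄ = 34.85, Q̄ = 1846.5.
ε = (ΔQ/ΔP)(P̄/Q̄) = (1381/-14.3)(34.85/1846.5).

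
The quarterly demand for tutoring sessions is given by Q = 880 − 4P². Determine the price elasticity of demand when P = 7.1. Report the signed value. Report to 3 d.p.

-0.594

At P = 7.1, Q = 678.360.
dQ/dP = −8P = -56.800.
ε = (dQ/dP)(P/Q) = (-56.800)(7.1/678.360).
|ε| < 1, so demand is inelastic at this price.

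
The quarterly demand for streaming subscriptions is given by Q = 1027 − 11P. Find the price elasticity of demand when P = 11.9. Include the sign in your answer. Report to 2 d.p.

At P = 11.9, Q = 896.100.
dQ/dP = −11.
ε = (dQ/dP)(P/Q) = (-11)(11.9/896.100).
|ε| < 1, so demand is inelastic at this price.

-0.15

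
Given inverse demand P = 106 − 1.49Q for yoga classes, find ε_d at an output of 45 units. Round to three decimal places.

-0.581

At Q = 45, P = 106 − 1.49(45) = 38.95.
dP/dQ = −1.49, so dQ/dP = 1/(−1.49) = -0.671.
ε = (dQ/dP)(P/Q) = (-0.671)(38.95/45).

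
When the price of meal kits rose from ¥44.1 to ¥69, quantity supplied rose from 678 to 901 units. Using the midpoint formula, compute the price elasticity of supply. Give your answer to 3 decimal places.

ΔQ = 901 − 678 = 223; ΔP = 69 − 44.1 = 24.9.
Midpoints: P̄ = 56.55, Q̄ = 789.5.
ε_s = (ΔQ/ΔP)(P̄/Q̄) = (223/24.9)(56.55/789.5).

0.641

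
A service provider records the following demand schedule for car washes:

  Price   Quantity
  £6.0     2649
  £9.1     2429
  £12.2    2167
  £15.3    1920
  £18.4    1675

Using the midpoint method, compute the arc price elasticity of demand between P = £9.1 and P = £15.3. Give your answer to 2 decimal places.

-0.46

At P = 9.1, Q = 2429; at P = 15.3, Q = 1920.
ΔQ = -509, ΔP = 6.2. Midpoints: P̄ = 12.20, Q̄ = 2174.5.
ε = (ΔQ/ΔP)(P̄/Q̄) = (-509/6.2)(12.20/2174.5).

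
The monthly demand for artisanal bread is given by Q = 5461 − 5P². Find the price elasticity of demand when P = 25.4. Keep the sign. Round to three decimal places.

-2.886

At P = 25.4, Q = 2235.200.
dQ/dP = −10P = -254.
ε = (dQ/dP)(P/Q) = (-254)(25.4/2235.200).
|ε| > 1, so demand is elastic at this price.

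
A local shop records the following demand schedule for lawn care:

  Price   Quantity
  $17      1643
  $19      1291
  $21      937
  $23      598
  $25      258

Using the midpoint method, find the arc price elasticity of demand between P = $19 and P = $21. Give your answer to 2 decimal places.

At P = 19, Q = 1291; at P = 21, Q = 937.
ΔQ = -354, ΔP = 2. Midpoints: P̄ = 20.00, Q̄ = 1114.0.
ε = (ΔQ/ΔP)(P̄/Q̄) = (-354/2)(20.00/1114.0).

-3.18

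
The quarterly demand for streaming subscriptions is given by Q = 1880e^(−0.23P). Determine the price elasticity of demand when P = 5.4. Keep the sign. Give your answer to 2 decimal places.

At P = 5.4, Q = 542.955.
dQ/dP = −0.23·1880e^(−0.23P) = −0.23Q = -124.880.
ε = (dQ/dP)(P/Q) = (-124.880)(5.4/542.955).
|ε| > 1, so demand is elastic at this price.

-1.24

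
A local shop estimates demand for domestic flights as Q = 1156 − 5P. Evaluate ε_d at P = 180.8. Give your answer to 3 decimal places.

At P = 180.8, Q = 252.
dQ/dP = −5.
ε = (dQ/dP)(P/Q) = (-5)(180.8/252).

-3.587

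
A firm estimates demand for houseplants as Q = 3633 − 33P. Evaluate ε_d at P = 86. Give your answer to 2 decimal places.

At P = 86, Q = 795.
dQ/dP = −33.
ε = (dQ/dP)(P/Q) = (-33)(86/795).

-3.57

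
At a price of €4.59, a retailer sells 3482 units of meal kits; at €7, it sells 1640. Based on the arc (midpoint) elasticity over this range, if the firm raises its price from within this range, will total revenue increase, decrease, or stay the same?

Arc ε = (-1842/2.41)(5.79/2561.0) ≈ -1.729.
|ε| = 1.73 > 1, so demand is elastic. A price rise therefore reduces total revenue.

decrease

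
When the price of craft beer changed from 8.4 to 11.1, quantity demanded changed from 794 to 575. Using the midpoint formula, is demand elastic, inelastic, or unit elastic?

elastic

Arc ε ≈ -1.155.
|ε| = 1.16 > 1.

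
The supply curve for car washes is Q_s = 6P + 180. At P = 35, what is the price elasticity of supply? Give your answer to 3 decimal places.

0.538

At P = 35, Q_s = 390.
dQ_s/dP = 6.
ε_s = (dQ_s/dP)(P/Q_s) = (6)(35/390).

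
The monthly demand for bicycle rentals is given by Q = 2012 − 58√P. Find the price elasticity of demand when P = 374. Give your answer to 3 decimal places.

-0.630

At P = 374, Q = 890.333.
dQ/dP = −58/(2√P) = -1.500.
ε = (dQ/dP)(P/Q) = (-1.500)(374/890.333).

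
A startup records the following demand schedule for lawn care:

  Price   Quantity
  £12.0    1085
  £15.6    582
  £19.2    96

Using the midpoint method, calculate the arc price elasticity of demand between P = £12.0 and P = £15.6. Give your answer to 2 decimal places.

-2.31

At P = 12.0, Q = 1085; at P = 15.6, Q = 582.
ΔQ = -503, ΔP = 3.6. Midpoints: P̄ = 13.80, Q̄ = 833.5.
ε = (ΔQ/ΔP)(P̄/Q̄) = (-503/3.6)(13.80/833.5).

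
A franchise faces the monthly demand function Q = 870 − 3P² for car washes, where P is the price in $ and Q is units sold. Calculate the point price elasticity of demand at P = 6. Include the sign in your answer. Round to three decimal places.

-0.283

At P = 6, Q = 762.
dQ/dP = −6P = -36.
ε = (dQ/dP)(P/Q) = (-36)(6/762).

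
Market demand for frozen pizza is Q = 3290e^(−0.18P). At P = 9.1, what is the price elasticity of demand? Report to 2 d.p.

-1.64

At P = 9.1, Q = 639.472.
dQ/dP = −0.18·3290e^(−0.18P) = −0.18Q = -115.105.
ε = (dQ/dP)(P/Q) = (-115.105)(9.1/639.472).
|ε| > 1, so demand is elastic at this price.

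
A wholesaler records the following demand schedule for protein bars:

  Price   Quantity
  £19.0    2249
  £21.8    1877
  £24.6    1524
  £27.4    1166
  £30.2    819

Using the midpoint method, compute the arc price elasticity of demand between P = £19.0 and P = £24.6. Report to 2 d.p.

-1.50

At P = 19.0, Q = 2249; at P = 24.6, Q = 1524.
ΔQ = -725, ΔP = 5.6. Midpoints: P̄ = 21.80, Q̄ = 1886.5.
ε = (ΔQ/ΔP)(P̄/Q̄) = (-725/5.6)(21.80/1886.5).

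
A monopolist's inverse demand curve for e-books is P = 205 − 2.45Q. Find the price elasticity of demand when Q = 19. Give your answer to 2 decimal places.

At Q = 19, P = 205 − 2.45(19) = 158.45.
dP/dQ = −2.45, so dQ/dP = 1/(−2.45) = -0.408.
ε = (dQ/dP)(P/Q) = (-0.408)(158.45/19).

-3.40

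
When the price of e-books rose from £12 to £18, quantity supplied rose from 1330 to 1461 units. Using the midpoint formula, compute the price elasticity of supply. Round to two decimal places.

0.23

ΔQ = 1461 − 1330 = 131; ΔP = 18 − 12 = 6.
Midpoints: P̄ = 15.00, Q̄ = 1395.5.
ε_s = (ΔQ/ΔP)(P̄/Q̄) = (131/6)(15.00/1395.5).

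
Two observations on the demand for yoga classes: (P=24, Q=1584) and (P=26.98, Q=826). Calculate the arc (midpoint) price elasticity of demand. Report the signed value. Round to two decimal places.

-5.38

ΔQ = 826 − 1584 = -758; ΔP = 26.98 − 24 = 2.98.
Midpoints: P̄ = 25.49, Q̄ = 1205.0.
ε = (ΔQ/ΔP)(P̄/Q̄) = (-758/2.98)(25.49/1205.0).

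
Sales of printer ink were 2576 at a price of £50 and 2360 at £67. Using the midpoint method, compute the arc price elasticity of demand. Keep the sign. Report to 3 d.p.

ΔQ = 2360 − 2576 = -216; ΔP = 67 − 50 = 17.
Midpoints: P̄ = 58.50, Q̄ = 2468.0.
ε = (ΔQ/ΔP)(P̄/Q̄) = (-216/17)(58.50/2468.0).

-0.301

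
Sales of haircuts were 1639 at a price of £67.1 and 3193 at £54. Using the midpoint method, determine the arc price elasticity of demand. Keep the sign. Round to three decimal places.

-2.973

ΔQ = 3193 − 1639 = 1554; ΔP = 54 − 67.1 = -13.1.
Midpoints: P̄ = 60.55, Q̄ = 2416.0.
ε = (ΔQ/ΔP)(P̄/Q̄) = (1554/-13.1)(60.55/2416.0).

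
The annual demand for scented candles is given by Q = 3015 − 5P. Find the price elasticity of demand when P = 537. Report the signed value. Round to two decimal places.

-8.14

At P = 537, Q = 330.
dQ/dP = −5.
ε = (dQ/dP)(P/Q) = (-5)(537/330).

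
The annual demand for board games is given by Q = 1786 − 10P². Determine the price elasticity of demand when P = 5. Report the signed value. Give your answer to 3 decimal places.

At P = 5, Q = 1536.
dQ/dP = −20P = -100.
ε = (dQ/dP)(P/Q) = (-100)(5/1536).
|ε| < 1, so demand is inelastic at this price.

-0.326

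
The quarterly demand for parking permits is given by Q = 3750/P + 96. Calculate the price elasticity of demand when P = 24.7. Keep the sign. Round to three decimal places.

At P = 24.7, Q = 247.822.
dQ/dP = −3750/P² = -6.147.
ε = (dQ/dP)(P/Q) = (-6.147)(24.7/247.822).
|ε| < 1, so demand is inelastic at this price.

-0.613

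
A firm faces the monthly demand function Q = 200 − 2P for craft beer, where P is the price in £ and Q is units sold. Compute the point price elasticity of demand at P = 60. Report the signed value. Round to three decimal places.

-1.500

At P = 60, Q = 80.
dQ/dP = −2.
ε = (dQ/dP)(P/Q) = (-2)(60/80).
|ε| > 1, so demand is elastic at this price.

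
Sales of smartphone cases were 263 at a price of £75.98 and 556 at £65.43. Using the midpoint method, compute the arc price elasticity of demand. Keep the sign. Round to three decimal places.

ΔQ = 556 − 263 = 293; ΔP = 65.43 − 75.98 = -10.55.
Midpoints: P̄ = 70.71, Q̄ = 409.5.
ε = (ΔQ/ΔP)(P̄/Q̄) = (293/-10.55)(70.71/409.5).

-4.795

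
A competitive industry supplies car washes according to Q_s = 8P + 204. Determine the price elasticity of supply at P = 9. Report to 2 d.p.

At P = 9, Q_s = 276.
dQ_s/dP = 8.
ε_s = (dQ_s/dP)(P/Q_s) = (8)(9/276).

0.26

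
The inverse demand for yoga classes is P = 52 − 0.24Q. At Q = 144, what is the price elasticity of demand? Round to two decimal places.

At Q = 144, P = 52 − 0.24(144) = 17.44.
dP/dQ = −0.24, so dQ/dP = 1/(−0.24) = -4.167.
ε = (dQ/dP)(P/Q) = (-4.167)(17.44/144).

-0.50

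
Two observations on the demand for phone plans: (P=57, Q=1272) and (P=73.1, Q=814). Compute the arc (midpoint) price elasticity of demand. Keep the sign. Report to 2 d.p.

-1.77

ΔQ = 814 − 1272 = -458; ΔP = 73.1 − 57 = 16.1.
Midpoints: P̄ = 65.05, Q̄ = 1043.0.
ε = (ΔQ/ΔP)(P̄/Q̄) = (-458/16.1)(65.05/1043.0).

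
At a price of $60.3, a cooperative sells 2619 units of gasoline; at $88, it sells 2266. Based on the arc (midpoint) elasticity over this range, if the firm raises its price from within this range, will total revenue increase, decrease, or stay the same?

Arc ε = (-353/27.7)(74.15/2442.5) ≈ -0.387.
|ε| = 0.39 < 1, so demand is inelastic. A price rise therefore raises total revenue.

increase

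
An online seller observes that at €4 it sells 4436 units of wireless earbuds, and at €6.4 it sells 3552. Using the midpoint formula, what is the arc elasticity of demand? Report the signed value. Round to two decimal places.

ΔQ = 3552 − 4436 = -884; ΔP = 6.4 − 4 = 2.4.
Midpoints: P̄ = 5.20, Q̄ = 3994.0.
ε = (ΔQ/ΔP)(P̄/Q̄) = (-884/2.4)(5.20/3994.0).

-0.48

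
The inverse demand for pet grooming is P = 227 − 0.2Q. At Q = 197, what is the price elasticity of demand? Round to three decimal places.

-4.761

At Q = 197, P = 227 − 0.2(197) = 187.60.
dP/dQ = −0.2, so dQ/dP = 1/(−0.2) = -5.000.
ε = (dQ/dP)(P/Q) = (-5.000)(187.60/197).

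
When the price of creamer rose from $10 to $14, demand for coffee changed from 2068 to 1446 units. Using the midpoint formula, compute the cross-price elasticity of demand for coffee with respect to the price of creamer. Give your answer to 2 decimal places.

-1.06

ΔQ_x = 1446 − 2068 = -622; ΔP_y = 14 − 10 = 4.
Midpoints: P̄_y = 12.00, Q̄_x = 1757.0.
ε_xy = (ΔQ_x/ΔP_y)(P̄_y/Q̄_x) = (-622/4)(12.00/1757.0).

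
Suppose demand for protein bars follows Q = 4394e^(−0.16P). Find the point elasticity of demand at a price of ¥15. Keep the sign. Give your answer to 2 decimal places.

-2.40

At P = 15, Q = 398.615.
dQ/dP = −0.16·4394e^(−0.16P) = −0.16Q = -63.778.
ε = (dQ/dP)(P/Q) = (-63.778)(15/398.615).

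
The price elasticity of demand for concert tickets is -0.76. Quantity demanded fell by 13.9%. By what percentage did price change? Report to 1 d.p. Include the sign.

18.3%

%ΔP ≈ %ΔQ / ε = (-13.9%)/(-0.76) = 18.29%.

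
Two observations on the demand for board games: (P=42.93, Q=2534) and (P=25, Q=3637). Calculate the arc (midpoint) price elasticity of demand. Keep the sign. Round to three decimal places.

-0.677

ΔQ = 3637 − 2534 = 1103; ΔP = 25 − 42.93 = -17.93.
Midpoints: P̄ = 33.97, Q̄ = 3085.5.
ε = (ΔQ/ΔP)(P̄/Q̄) = (1103/-17.93)(33.97/3085.5).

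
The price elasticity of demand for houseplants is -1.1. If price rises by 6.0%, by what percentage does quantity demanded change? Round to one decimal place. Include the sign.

%ΔQ ≈ ε × %ΔP = (-1.1)(6.0%) = -6.60%.

-6.6%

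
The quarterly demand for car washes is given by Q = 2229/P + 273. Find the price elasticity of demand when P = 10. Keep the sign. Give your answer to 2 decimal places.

At P = 10, Q = 495.900.
dQ/dP = −2229/P² = -22.290.
ε = (dQ/dP)(P/Q) = (-22.290)(10/495.900).

-0.45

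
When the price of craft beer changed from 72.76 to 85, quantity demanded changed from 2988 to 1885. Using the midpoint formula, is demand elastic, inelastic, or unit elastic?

elastic

Arc ε ≈ -2.917.
|ε| = 2.92 > 1.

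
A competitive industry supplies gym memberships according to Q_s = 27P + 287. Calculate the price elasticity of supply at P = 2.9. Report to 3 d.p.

At P = 2.9, Q_s = 365.30.
dQ_s/dP = 27.
ε_s = (dQ_s/dP)(P/Q_s) = (27)(2.9/365.30).

0.214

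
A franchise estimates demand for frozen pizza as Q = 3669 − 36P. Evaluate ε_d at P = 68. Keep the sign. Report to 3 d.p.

-2.005

At P = 68, Q = 1221.
dQ/dP = −36.
ε = (dQ/dP)(P/Q) = (-36)(68/1221).
|ε| > 1, so demand is elastic at this price.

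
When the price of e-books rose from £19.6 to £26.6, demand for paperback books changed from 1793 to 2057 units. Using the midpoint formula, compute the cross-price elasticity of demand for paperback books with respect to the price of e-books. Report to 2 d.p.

0.45

ΔQ_x = 2057 − 1793 = 264; ΔP_y = 26.6 − 19.6 = 7.
Midpoints: P̄_y = 23.10, Q̄_x = 1925.0.
ε_xy = (ΔQ_x/ΔP_y)(P̄_y/Q̄_x) = (264/7)(23.10/1925.0).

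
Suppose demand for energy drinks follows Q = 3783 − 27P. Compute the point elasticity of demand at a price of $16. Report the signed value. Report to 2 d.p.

At P = 16, Q = 3351.
dQ/dP = −27.
ε = (dQ/dP)(P/Q) = (-27)(16/3351).
|ε| < 1, so demand is inelastic at this price.

-0.13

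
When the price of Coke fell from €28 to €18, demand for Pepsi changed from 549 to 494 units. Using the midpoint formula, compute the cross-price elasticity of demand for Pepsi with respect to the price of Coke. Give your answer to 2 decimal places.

0.24

ΔQ_x = 494 − 549 = -55; ΔP_y = 18 − 28 = -10.
Midpoints: P̄_y = 23.00, Q̄_x = 521.5.
ε_xy = (ΔQ_x/ΔP_y)(P̄_y/Q̄_x) = (-55/-10)(23.00/521.5).
ε_xy > 0, so the goods are substitutes.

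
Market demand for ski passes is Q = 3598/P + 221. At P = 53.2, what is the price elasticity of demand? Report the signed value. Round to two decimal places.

-0.23

At P = 53.2, Q = 288.632.
dQ/dP = −3598/P² = -1.271.
ε = (dQ/dP)(P/Q) = (-1.271)(53.2/288.632).
|ε| < 1, so demand is inelastic at this price.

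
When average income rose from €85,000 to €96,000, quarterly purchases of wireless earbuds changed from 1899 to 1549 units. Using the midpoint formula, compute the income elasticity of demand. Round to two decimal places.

ΔQ = -350, ΔI = 11000. Midpoints: Ī = 90,500, Q̄ = 1724.0.
ε_I = (ΔQ/ΔI)(Ī/Q̄) = (-350/11000)(90500/1724.0).

-1.67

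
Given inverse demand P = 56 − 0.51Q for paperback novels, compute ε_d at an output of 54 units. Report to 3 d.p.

At Q = 54, P = 56 − 0.51(54) = 28.46.
dP/dQ = −0.51, so dQ/dP = 1/(−0.51) = -1.961.
ε = (dQ/dP)(P/Q) = (-1.961)(28.46/54).

-1.033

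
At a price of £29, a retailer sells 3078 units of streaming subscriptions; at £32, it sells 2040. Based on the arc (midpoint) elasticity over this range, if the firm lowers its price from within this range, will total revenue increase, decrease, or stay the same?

Arc ε = (-1038/3)(30.50/2559.0) ≈ -4.124.
|ε| = 4.12 > 1, so demand is elastic. A price cut therefore raises total revenue.

increase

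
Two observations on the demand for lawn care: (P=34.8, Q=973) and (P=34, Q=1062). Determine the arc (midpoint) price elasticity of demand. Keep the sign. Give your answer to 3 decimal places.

ΔQ = 1062 − 973 = 89; ΔP = 34 − 34.8 = -0.8.
Midpoints: P̄ = 34.40, Q̄ = 1017.5.
ε = (ΔQ/ΔP)(P̄/Q̄) = (89/-0.8)(34.40/1017.5).

-3.761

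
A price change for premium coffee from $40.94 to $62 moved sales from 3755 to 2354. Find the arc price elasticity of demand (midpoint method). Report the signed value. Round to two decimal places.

-1.12

ΔQ = 2354 − 3755 = -1401; ΔP = 62 − 40.94 = 21.06.
Midpoints: P̄ = 51.47, Q̄ = 3054.5.
ε = (ΔQ/ΔP)(P̄/Q̄) = (-1401/21.06)(51.47/3054.5).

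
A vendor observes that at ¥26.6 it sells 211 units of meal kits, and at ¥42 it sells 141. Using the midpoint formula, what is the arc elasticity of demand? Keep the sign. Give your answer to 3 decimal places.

-0.886

ΔQ = 141 − 211 = -70; ΔP = 42 − 26.6 = 15.4.
Midpoints: P̄ = 34.30, Q̄ = 176.0.
ε = (ΔQ/ΔP)(P̄/Q̄) = (-70/15.4)(34.30/176.0).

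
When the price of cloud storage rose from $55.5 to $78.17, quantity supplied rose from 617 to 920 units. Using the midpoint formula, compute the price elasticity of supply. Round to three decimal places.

1.162

ΔQ = 920 − 617 = 303; ΔP = 78.17 − 55.5 = 22.67.
Midpoints: P̄ = 66.84, Q̄ = 768.5.
ε_s = (ΔQ/ΔP)(P̄/Q̄) = (303/22.67)(66.84/768.5).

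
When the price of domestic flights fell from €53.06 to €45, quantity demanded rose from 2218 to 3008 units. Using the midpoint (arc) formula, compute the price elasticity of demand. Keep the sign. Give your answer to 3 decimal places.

ΔQ = 3008 − 2218 = 790; ΔP = 45 − 53.06 = -8.06.
Midpoints: P̄ = 49.03, Q̄ = 2613.0.
ε = (ΔQ/ΔP)(P̄/Q̄) = (790/-8.06)(49.03/2613.0).

-1.839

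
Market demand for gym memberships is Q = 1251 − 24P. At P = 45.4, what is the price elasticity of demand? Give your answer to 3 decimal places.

At P = 45.4, Q = 161.400.
dQ/dP = −24.
ε = (dQ/dP)(P/Q) = (-24)(45.4/161.400).
|ε| > 1, so demand is elastic at this price.

-6.751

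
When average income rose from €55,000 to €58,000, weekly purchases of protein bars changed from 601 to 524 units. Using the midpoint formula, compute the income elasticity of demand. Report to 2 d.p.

ΔQ = -77, ΔI = 3000. Midpoints: Ī = 56,500, Q̄ = 562.5.
ε_I = (ΔQ/ΔI)(Ī/Q̄) = (-77/3000)(56500/562.5).
ε_I < 0, so the good is inferior.

-2.58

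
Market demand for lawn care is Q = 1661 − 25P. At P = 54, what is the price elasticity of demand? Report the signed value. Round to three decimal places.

-4.341

At P = 54, Q = 311.
dQ/dP = −25.
ε = (dQ/dP)(P/Q) = (-25)(54/311).
|ε| > 1, so demand is elastic at this price.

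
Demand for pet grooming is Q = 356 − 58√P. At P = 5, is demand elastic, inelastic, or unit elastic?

Q = 226.308, dQ/dP = -12.969.
ε = (dQ/dP)(P/Q) ≈ -0.287.
|ε| = 0.29 < 1.

inelastic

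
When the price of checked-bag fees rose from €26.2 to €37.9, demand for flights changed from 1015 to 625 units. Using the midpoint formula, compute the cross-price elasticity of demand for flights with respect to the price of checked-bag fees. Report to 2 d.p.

ΔQ_x = 625 − 1015 = -390; ΔP_y = 37.9 − 26.2 = 11.7.
Midpoints: P̄_y = 32.05, Q̄_x = 820.0.
ε_xy = (ΔQ_x/ΔP_y)(P̄_y/Q̄_x) = (-390/11.7)(32.05/820.0).

-1.30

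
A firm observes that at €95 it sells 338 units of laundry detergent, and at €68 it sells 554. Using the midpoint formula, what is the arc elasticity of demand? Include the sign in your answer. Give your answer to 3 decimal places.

-1.462

ΔQ = 554 − 338 = 216; ΔP = 68 − 95 = -27.
Midpoints: P̄ = 81.50, Q̄ = 446.0.
ε = (ΔQ/ΔP)(P̄/Q̄) = (216/-27)(81.50/446.0).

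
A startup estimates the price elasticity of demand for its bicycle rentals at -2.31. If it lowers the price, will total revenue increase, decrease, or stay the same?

|ε| = 2.31 > 1, so demand is elastic. A price cut therefore raises total revenue.

increase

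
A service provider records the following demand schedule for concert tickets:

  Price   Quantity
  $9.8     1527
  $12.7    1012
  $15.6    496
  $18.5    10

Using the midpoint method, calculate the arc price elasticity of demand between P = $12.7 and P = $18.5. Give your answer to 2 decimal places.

At P = 12.7, Q = 1012; at P = 18.5, Q = 10.
ΔQ = -1002, ΔP = 5.8. Midpoints: P̄ = 15.60, Q̄ = 511.0.
ε = (ΔQ/ΔP)(P̄/Q̄) = (-1002/5.8)(15.60/511.0).

-5.27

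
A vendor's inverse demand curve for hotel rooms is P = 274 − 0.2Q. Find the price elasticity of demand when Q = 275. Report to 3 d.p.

-3.982

At Q = 275, P = 274 − 0.2(275) = 219.00.
dP/dQ = −0.2, so dQ/dP = 1/(−0.2) = -5.000.
ε = (dQ/dP)(P/Q) = (-5.000)(219.00/275).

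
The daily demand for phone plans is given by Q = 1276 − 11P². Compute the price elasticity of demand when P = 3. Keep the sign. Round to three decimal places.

At P = 3, Q = 1177.
dQ/dP = −22P = -66.
ε = (dQ/dP)(P/Q) = (-66)(3/1177).

-0.168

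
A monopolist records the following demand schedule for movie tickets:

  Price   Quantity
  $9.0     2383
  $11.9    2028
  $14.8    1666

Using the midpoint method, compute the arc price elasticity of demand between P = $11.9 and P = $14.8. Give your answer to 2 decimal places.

At P = 11.9, Q = 2028; at P = 14.8, Q = 1666.
ΔQ = -362, ΔP = 2.9. Midpoints: P̄ = 13.35, Q̄ = 1847.0.
ε = (ΔQ/ΔP)(P̄/Q̄) = (-362/2.9)(13.35/1847.0).

-0.90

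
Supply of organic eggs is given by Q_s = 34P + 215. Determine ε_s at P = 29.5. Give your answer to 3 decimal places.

0.823

At P = 29.5, Q_s = 1218.
dQ_s/dP = 34.
ε_s = (dQ_s/dP)(P/Q_s) = (34)(29.5/1218).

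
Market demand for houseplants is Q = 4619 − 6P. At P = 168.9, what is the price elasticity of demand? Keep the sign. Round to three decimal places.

At P = 168.9, Q = 3605.600.
dQ/dP = −6.
ε = (dQ/dP)(P/Q) = (-6)(168.9/3605.600).

-0.281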